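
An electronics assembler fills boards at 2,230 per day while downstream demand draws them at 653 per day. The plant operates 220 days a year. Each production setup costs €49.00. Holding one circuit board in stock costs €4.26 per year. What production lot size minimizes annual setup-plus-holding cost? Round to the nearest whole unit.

Q* ≈ 2,162 boards

Annual demand D = 653 × 220 = 143,660.
Production build-up factor (1 − d/p) = 1 − 653/2,230 = 0.7072.
Q* = √(2DS / (H(1 − d/p))) = √(2 × 143,660 × 49 / (4.26 × 0.7072)).
= √(14,078,680 / 3.0126) ≈ 2161.786.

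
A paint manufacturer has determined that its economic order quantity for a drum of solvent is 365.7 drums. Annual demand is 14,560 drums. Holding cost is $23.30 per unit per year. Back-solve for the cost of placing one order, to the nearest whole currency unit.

S ≈ $107

Invert the EOQ relation Q*² = 2DS/H.
From Q* = √(2DS/H): S = Q*²H / (2D) = 365.7² × 23.3 / (2 × 14,560) = 107.0076.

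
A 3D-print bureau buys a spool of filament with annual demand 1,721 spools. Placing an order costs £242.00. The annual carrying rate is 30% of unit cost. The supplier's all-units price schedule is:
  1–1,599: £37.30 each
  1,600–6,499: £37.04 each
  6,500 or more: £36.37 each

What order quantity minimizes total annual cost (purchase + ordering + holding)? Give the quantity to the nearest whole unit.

Q* ≈ 273 spools

Holding cost per unit per year at price C is H = 0.30·C.
Candidates are each tier's EOQ (if it falls in that tier) and each price-break quantity.
EOQ at £37.30 = 272.8 (feasible in tier 1): TC = 1,721×£37.30 + (1,721/272.8)×242 + (272.8/2)×0.30×£37.30 = £67,246.31.
EOQ at £37.04 = 273.8 < 1600, so use break Q=1600: TC = 1,721×£37.04 + (1,721/1600.0)×242 + (1600.0/2)×0.30×£37.04 = £72,895.74.
EOQ at £36.37 = 276.3 < 6500, so use break Q=6500: TC = 1,721×£36.37 + (1,721/6500.0)×242 + (6500.0/2)×0.30×£36.37 = £98,117.59.
Lowest total cost is £67,246.31 at Q = 272.8.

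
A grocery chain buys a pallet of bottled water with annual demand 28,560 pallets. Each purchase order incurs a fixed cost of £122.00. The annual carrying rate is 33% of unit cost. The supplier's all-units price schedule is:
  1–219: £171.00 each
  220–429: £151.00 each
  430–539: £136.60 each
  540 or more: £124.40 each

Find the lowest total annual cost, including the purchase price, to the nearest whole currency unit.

Holding cost per unit per year at price C is H = 0.33·C.
Candidates are each tier's EOQ (if it falls in that tier) and each price-break quantity.
Tier 1 (£171.00): EOQ = 351.4 exceeds tier's upper bound 219, so this tier is dominated.
EOQ at £151.00 = 374.0 (feasible in tier 2): TC = 28,560×£151.00 + (28,560/374.0)×122 + (374.0/2)×0.33×£151.00 = £4,331,194.57.
EOQ at £136.60 = 393.2 < 430, so use break Q=430: TC = 28,560×£136.60 + (28,560/430.0)×122 + (430.0/2)×0.33×£136.60 = £3,919,090.84.
EOQ at £124.40 = 412.0 < 540, so use break Q=540: TC = 28,560×£124.40 + (28,560/540.0)×122 + (540.0/2)×0.33×£124.40 = £3,570,400.48.
Lowest total cost among the candidates is at Q = 540.0.

TC* ≈ £3,570,400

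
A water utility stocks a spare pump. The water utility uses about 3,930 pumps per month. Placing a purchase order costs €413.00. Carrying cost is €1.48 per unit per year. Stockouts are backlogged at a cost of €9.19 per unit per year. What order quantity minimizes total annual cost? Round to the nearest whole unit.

Q* ≈ 5,528 pumps

Annual demand D = 3,930 × 12 = 47,160.
With planned backorders, Q* = √(2DS/H) · √((H+B)/B).
√(2DS/H) = √(2 × 47,160 × 413 / 1.48) = 5130.339.
√((H+B)/B) = √((1.48+9.19)/9.19) = 1.0775.
Q* ≈ 5528.032.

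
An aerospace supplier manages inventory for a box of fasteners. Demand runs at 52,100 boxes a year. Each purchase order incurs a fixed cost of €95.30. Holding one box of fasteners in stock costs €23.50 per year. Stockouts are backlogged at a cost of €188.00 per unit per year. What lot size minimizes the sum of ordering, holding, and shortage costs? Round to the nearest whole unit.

Q* ≈ 689 boxes

With planned backorders, Q* = √(2DS/H) · √((H+B)/B).
√(2DS/H) = √(2 × 52,100 × 95.3 / 23.5) = 650.049.
√((H+B)/B) = √((23.5+188)/188) = 1.0607.
Q* ≈ 689.482.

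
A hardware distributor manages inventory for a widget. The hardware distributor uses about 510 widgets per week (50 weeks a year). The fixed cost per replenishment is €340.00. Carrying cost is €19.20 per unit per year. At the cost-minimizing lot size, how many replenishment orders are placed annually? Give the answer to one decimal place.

N ≈ 26.8 orders per year

Annual demand D = 510 × 50 = 25,500.
EOQ = √(2DS/H) = √(2 × 25,500 × 340 / 19.2) ≈ 950.33.
Orders per year = D / Q* = 25,500 / 950.33 ≈ 26.833.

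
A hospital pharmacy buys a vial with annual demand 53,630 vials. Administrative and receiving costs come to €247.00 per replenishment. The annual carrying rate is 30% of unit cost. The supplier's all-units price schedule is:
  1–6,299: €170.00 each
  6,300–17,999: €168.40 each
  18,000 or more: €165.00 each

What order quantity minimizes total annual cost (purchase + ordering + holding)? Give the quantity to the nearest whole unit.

Holding cost per unit per year at price C is H = 0.30·C.
Candidates are each tier's EOQ (if it falls in that tier) and each price-break quantity.
EOQ at €170.00 = 720.7 (feasible in tier 1): TC = 53,630×€170.00 + (53,630/720.7)×247 + (720.7/2)×0.30×€170.00 = €9,153,858.05.
EOQ at €168.40 = 724.2 < 6300, so use break Q=6300: TC = 53,630×€168.40 + (53,630/6300.0)×247 + (6300.0/2)×0.30×€168.40 = €9,192,532.64.
EOQ at €165.00 = 731.6 < 18000, so use break Q=18000: TC = 53,630×€165.00 + (53,630/18000.0)×247 + (18000.0/2)×0.30×€165.00 = €9,295,185.92.
Lowest total cost is €9,153,858.05 at Q = 720.7.

Q* ≈ 721 vials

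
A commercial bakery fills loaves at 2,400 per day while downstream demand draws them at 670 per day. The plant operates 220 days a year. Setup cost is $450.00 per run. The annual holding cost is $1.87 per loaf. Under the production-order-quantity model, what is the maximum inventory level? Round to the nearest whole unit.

Annual demand D = 670 × 220 = 147,400.
Production build-up factor (1 − d/p) = 1 − 670/2,400 = 0.7208.
Q* = √(2DS / (H(1 − d/p))) = √(2 × 147,400 × 450 / (1.87 × 0.7208)).
= √(132,660,000 / 1.348) ≈ 9920.459.
Maximum inventory = Q*(1 − d/p) = 9920.459 × 0.7208 ≈ 7150.997.

I_max ≈ 7,151 loaves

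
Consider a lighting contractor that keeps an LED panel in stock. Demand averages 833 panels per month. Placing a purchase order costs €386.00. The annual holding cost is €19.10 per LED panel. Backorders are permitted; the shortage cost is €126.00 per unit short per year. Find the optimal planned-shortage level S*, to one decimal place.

S* ≈ 89.8 panels

Annual demand D = 833 × 12 = 9,996.
With planned backorders, Q* = √(2DS/H) · √((H+B)/B).
√(2DS/H) = √(2 × 9,996 × 386 / 19.1) = 635.631.
√((H+B)/B) = √((19.1+126)/126) = 1.0731.
Q* ≈ 682.109.
S* = Q* · H/(H+B) = 682.109 × 19.1/145.1 ≈ 89.788.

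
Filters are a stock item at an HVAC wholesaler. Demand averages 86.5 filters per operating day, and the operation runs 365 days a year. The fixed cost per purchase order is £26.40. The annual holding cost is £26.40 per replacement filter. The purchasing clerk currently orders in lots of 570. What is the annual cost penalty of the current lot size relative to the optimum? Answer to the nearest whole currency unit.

Annual demand D = 86.5 × 365 = 31,572.5.
EOQ = √(2DS/H) = √(2 × 31,572.5 × 26.4 / 26.4) ≈ 251.29.
Cost at Q* = (D/Q*)S + (Q*/2)H = √(2DSH) ≈ £6,633.97.
Cost at Q = 570: (31,572.5/570)×26.4 + (570/2)×26.4 = £1,462.31 + £7,524.00 = £8,986.31.
Excess = £8,986.31 − £6,633.97 = £2,352.34.

Extra cost ≈ £2,352 per year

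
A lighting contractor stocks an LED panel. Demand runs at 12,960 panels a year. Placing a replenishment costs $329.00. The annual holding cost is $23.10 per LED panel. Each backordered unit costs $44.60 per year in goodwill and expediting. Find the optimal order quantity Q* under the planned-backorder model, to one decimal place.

With planned backorders, Q* = √(2DS/H) · √((H+B)/B).
√(2DS/H) = √(2 × 12,960 × 329 / 23.1) = 607.588.
√((H+B)/B) = √((23.1+44.6)/44.6) = 1.2320.
Q* ≈ 748.577.

Q* ≈ 748.6 panels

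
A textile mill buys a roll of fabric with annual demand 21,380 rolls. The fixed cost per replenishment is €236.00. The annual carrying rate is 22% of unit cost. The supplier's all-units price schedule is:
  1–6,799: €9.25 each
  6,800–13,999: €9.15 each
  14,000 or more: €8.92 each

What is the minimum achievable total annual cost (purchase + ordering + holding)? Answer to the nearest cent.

TC* ≈ €202,296.66

Holding cost per unit per year at price C is H = 0.22·C.
Candidates are each tier's EOQ (if it falls in that tier) and each price-break quantity.
EOQ at €9.25 = 2226.9 (feasible in tier 1): TC = 21,380×€9.25 + (21,380/2226.9)×236 + (2226.9/2)×0.22×€9.25 = €202,296.66.
EOQ at €9.15 = 2239.0 < 6800, so use break Q=6800: TC = 21,380×€9.15 + (21,380/6800.0)×236 + (6800.0/2)×0.22×€9.15 = €203,213.21.
EOQ at €8.92 = 2267.7 < 14000, so use break Q=14000: TC = 21,380×€8.92 + (21,380/14000.0)×236 + (14000.0/2)×0.22×€8.92 = €204,806.81.
Lowest total cost among the candidates is at Q = 2226.9.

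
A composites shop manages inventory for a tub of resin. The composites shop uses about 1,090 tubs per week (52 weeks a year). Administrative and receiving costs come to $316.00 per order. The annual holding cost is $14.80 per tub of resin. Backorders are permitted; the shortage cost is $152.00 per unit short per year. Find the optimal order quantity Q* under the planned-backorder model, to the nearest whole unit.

Q* ≈ 1,630 tubs

Annual demand D = 1,090 × 52 = 56,680.
With planned backorders, Q* = √(2DS/H) · √((H+B)/B).
√(2DS/H) = √(2 × 56,680 × 316 / 14.8) = 1555.760.
√((H+B)/B) = √((14.8+152)/152) = 1.0476.
Q* ≈ 1629.742.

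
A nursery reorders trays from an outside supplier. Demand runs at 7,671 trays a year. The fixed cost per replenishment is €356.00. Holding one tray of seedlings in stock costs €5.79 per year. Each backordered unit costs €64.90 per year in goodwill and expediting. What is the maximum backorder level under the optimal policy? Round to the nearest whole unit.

S* ≈ 83 trays

With planned backorders, Q* = √(2DS/H) · √((H+B)/B).
√(2DS/H) = √(2 × 7,671 × 356 / 5.79) = 971.240.
√((H+B)/B) = √((5.79+64.9)/64.9) = 1.0437.
Q* ≈ 1013.639.
S* = Q* · H/(H+B) = 1013.639 × 5.79/70.69 ≈ 83.024.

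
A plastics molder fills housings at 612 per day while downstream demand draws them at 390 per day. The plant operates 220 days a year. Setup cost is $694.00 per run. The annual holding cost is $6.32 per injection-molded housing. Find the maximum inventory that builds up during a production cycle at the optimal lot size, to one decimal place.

I_max ≈ 2,614.5 housings

Annual demand D = 390 × 220 = 85,800.
Production build-up factor (1 − d/p) = 1 − 390/612 = 0.3627.
Q* = √(2DS / (H(1 − d/p))) = √(2 × 85,800 × 694 / (6.32 × 0.3627)).
= √(119,090,400 / 2.2925) ≈ 7207.407.
Maximum inventory = Q*(1 − d/p) = 7207.407 × 0.3627 ≈ 2614.452.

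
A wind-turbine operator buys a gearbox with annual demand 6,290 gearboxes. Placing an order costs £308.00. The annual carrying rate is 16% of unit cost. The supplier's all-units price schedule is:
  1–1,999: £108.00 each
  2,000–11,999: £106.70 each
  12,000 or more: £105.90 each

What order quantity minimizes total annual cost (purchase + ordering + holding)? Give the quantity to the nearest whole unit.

Holding cost per unit per year at price C is H = 0.16·C.
Evaluate total cost at each tier's feasible EOQ or, if the EOQ is below the tier, at the tier's minimum quantity.
EOQ at £108.00 = 473.5 (feasible in tier 1): TC = 6,290×£108.00 + (6,290/473.5)×308 + (473.5/2)×0.16×£108.00 = £687,502.53.
EOQ at £106.70 = 476.4 < 2000, so use break Q=2000: TC = 6,290×£106.70 + (6,290/2000.0)×308 + (2000.0/2)×0.16×£106.70 = £689,183.66.
EOQ at £105.90 = 478.2 < 12000, so use break Q=12000: TC = 6,290×£105.90 + (6,290/12000.0)×308 + (12000.0/2)×0.16×£105.90 = £767,936.44.
Lowest total cost is £687,502.53 at Q = 473.5.

Q* ≈ 474 gearboxes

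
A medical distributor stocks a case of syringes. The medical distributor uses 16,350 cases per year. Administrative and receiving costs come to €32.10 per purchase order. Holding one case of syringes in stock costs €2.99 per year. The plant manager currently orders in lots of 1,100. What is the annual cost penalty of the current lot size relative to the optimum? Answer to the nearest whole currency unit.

Extra cost ≈ €350 per year

EOQ = √(2DS/H) = √(2 × 16,350 × 32.1 / 2.99) ≈ 592.50.
Cost at Q* = (D/Q*)S + (Q*/2)H = √(2DSH) ≈ €1,771.58.
Cost at Q = 1,100: (16,350/1,100)×32.1 + (1,100/2)×2.99 = €477.12 + €1,644.50 = €2,121.62.
Excess = €2,121.62 − €1,771.58 = €350.04.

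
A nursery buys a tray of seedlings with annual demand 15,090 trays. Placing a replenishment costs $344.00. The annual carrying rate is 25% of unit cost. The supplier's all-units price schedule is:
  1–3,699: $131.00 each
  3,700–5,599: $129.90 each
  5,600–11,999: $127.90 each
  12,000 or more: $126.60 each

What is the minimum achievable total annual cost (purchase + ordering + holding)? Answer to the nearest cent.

Holding cost per unit per year at price C is H = 0.25·C.
For each price level, check whether its EOQ is feasible; otherwise the best quantity at that price is the breakpoint.
EOQ at $131.00 = 563.0 (feasible in tier 1): TC = 15,090×$131.00 + (15,090/563.0)×344 + (563.0/2)×0.25×$131.00 = $1,995,229.30.
EOQ at $129.90 = 565.4 < 3700, so use break Q=3700: TC = 15,090×$129.90 + (15,090/3700.0)×344 + (3700.0/2)×0.25×$129.90 = $2,021,672.71.
EOQ at $127.90 = 569.8 < 5600, so use break Q=5600: TC = 15,090×$127.90 + (15,090/5600.0)×344 + (5600.0/2)×0.25×$127.90 = $2,020,467.96.
EOQ at $126.60 = 572.7 < 12000, so use break Q=12000: TC = 15,090×$126.60 + (15,090/12000.0)×344 + (12000.0/2)×0.25×$126.60 = $2,100,726.58.
Lowest total cost among the candidates is at Q = 563.0.

TC* ≈ $1,995,229.30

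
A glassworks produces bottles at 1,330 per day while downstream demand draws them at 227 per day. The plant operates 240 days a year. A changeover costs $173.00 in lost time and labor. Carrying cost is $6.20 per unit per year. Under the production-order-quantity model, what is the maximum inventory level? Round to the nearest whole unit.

Annual demand D = 227 × 240 = 54,480.
Production build-up factor (1 − d/p) = 1 − 227/1,330 = 0.8293.
Q* = √(2DS / (H(1 − d/p))) = √(2 × 54,480 × 173 / (6.2 × 0.8293)).
= √(18,850,080 / 5.1418) ≈ 1914.692.
Maximum inventory = Q*(1 − d/p) = 1914.692 × 0.8293 ≈ 1587.898.

I_max ≈ 1,588 bottles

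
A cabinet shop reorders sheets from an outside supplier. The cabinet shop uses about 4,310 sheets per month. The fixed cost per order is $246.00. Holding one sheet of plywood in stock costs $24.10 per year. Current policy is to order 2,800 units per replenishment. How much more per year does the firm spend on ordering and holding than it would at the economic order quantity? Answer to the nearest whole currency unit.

Annual demand D = 4,310 × 12 = 51,720.
EOQ = √(2DS/H) = √(2 × 51,720 × 246 / 24.1) ≈ 1027.55.
Cost at Q* = (D/Q*)S + (Q*/2)H = √(2DSH) ≈ $24,763.97.
Cost at Q = 2,800: (51,720/2,800)×246 + (2,800/2)×24.1 = $4,543.97 + $33,740.00 = $38,283.97.
Excess = $38,283.97 − $24,763.97 = $13,520.00.

Extra cost ≈ $13,520 per year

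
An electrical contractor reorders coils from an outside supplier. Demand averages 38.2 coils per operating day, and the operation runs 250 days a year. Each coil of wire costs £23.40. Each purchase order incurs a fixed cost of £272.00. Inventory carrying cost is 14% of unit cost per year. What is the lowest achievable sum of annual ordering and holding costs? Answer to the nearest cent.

Annual demand D = 38.2 × 250 = 9,550.
Holding cost H = 0.14 × £23.40 = £3.2760 per unit per year.
EOQ = √(2DS/H) = √(2 × 9,550 × 272 / 3.276) ≈ 1259.30.
At the optimum the two cost components are equal, so total cost = 2·(Q*/2)H = Q*·H.
Minimum total = √(2DSH) = √(2 × 9,550 × 272 × 3.276) ≈ 4125.467.

TC* ≈ £4,125.47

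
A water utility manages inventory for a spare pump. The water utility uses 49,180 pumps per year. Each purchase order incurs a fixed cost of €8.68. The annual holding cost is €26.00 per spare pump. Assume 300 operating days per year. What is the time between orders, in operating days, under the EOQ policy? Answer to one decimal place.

EOQ = √(2DS/H) = √(2 × 49,180 × 8.68 / 26) ≈ 181.21.
Cycle time = Q*/D × 300 = 181.21 / 49,180 × 300 ≈ 1.105 days.

T ≈ 1.1 days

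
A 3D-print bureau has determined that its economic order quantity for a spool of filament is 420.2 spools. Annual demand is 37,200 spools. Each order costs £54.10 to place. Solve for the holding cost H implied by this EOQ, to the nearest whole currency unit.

H ≈ £23

The basic EOQ model gives Q* = √(2DS/H); rearrange for the unknown.
From Q* = √(2DS/H): H = 2DS / Q*² = 2 × 37,200 × 54.1 / 420.2² = 22.7960.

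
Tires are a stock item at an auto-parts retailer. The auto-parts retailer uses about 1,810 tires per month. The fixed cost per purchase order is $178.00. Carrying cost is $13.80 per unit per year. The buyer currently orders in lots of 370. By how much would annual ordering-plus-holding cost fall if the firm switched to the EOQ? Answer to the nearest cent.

Annual demand D = 1,810 × 12 = 21,720.
EOQ = √(2DS/H) = √(2 × 21,720 × 178 / 13.8) ≈ 748.54.
Cost at Q* = (D/Q*)S + (Q*/2)H = √(2DSH) ≈ $10,329.86.
Cost at Q = 370: (21,720/370)×178 + (370/2)×13.8 = $10,449.08 + $2,553.00 = $13,002.08.
Excess = $13,002.08 − $10,329.86 = $2,672.22.

Extra cost ≈ $2,672.22 per year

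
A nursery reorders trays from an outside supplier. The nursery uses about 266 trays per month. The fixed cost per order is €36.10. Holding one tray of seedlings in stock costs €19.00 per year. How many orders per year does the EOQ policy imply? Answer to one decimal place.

Annual demand D = 266 × 12 = 3,192.
The optimal lot size = √(2DS/H) = √(2 × 3,192 × 36.1 / 19) ≈ 110.13.
Orders per year = D / Q* = 3,192 / 110.13 ≈ 28.983.

N ≈ 29.0 orders per year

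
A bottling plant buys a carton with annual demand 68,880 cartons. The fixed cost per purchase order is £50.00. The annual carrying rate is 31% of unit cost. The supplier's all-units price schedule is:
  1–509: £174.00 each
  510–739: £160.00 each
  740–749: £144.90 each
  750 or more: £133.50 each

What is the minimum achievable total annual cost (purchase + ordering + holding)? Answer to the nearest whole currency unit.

TC* ≈ £9,215,591

Holding cost per unit per year at price C is H = 0.31·C.
Candidates are each tier's EOQ (if it falls in that tier) and each price-break quantity.
EOQ at £174.00 = 357.3 (feasible in tier 1): TC = 68,880×£174.00 + (68,880/357.3)×50 + (357.3/2)×0.31×£174.00 = £12,004,395.34.
EOQ at £160.00 = 372.7 < 510, so use break Q=510: TC = 68,880×£160.00 + (68,880/510.0)×50 + (510.0/2)×0.31×£160.00 = £11,040,200.94.
EOQ at £144.90 = 391.6 < 740, so use break Q=740: TC = 68,880×£144.90 + (68,880/740.0)×50 + (740.0/2)×0.31×£144.90 = £10,001,986.08.
EOQ at £133.50 = 408.0 < 750, so use break Q=750: TC = 68,880×£133.50 + (68,880/750.0)×50 + (750.0/2)×0.31×£133.50 = £9,215,591.38.
Lowest total cost among the candidates is at Q = 750.0.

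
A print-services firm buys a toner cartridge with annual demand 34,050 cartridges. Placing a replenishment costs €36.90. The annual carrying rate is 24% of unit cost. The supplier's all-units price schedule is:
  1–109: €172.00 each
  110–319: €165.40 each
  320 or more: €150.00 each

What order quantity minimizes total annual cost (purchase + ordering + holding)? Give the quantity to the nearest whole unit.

Q* ≈ 320 cartridges

Holding cost per unit per year at price C is H = 0.24·C.
Candidates are each tier's EOQ (if it falls in that tier) and each price-break quantity.
Tier 1 (€172.00): EOQ = 246.7 exceeds tier's upper bound 109, so this tier is dominated.
EOQ at €165.40 = 251.6 (feasible in tier 2): TC = 34,050×€165.40 + (34,050/251.6)×36.9 + (251.6/2)×0.24×€165.40 = €5,641,857.58.
EOQ at €150.00 = 264.2 < 320, so use break Q=320: TC = 34,050×€150.00 + (34,050/320.0)×36.9 + (320.0/2)×0.24×€150.00 = €5,117,186.39.
Lowest total cost is €5,117,186.39 at Q = 320.0.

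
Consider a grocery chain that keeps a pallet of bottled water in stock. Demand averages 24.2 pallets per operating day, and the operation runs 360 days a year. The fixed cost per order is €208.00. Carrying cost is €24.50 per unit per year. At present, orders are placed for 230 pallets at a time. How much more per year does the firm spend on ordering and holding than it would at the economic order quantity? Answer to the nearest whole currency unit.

Extra cost ≈ €1,273 per year

Annual demand D = 24.2 × 360 = 8,712.
EOQ = √(2DS/H) = √(2 × 8,712 × 208 / 24.5) ≈ 384.61.
Cost at Q* = (D/Q*)S + (Q*/2)H = √(2DSH) ≈ €9,422.99.
Cost at Q = 230: (8,712/230)×208 + (230/2)×24.5 = €7,878.68 + €2,817.50 = €10,696.18.
Excess = €10,696.18 − €9,422.99 = €1,273.19.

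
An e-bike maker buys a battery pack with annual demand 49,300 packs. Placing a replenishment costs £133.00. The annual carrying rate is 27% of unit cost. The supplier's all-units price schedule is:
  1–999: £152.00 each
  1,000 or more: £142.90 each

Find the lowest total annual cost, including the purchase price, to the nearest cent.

TC* ≈ £7,070,818.40

Holding cost per unit per year at price C is H = 0.27·C.
Evaluate total cost at each tier's feasible EOQ or, if the EOQ is below the tier, at the tier's minimum quantity.
EOQ at £152.00 = 565.3 (feasible in tier 1): TC = 49,300×£152.00 + (49,300/565.3)×133 + (565.3/2)×0.27×£152.00 = £7,516,798.93.
EOQ at £142.90 = 583.0 < 1000, so use break Q=1000: TC = 49,300×£142.90 + (49,300/1000.0)×133 + (1000.0/2)×0.27×£142.90 = £7,070,818.40.
Lowest total cost among the candidates is at Q = 1000.0.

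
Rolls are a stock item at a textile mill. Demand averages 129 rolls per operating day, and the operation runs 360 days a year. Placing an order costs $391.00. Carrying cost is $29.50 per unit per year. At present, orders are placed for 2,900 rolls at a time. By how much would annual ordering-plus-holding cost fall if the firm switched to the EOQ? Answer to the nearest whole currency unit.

Annual demand D = 129 × 360 = 46,440.
EOQ = √(2DS/H) = √(2 × 46,440 × 391 / 29.5) ≈ 1109.53.
Cost at Q* = (D/Q*)S + (Q*/2)H = √(2DSH) ≈ $32,731.09.
Cost at Q = 2,900: (46,440/2,900)×391 + (2,900/2)×29.5 = $6,261.39 + $42,775.00 = $49,036.39.
Excess = $49,036.39 − $32,731.09 = $16,305.30.

Extra cost ≈ $16,305 per year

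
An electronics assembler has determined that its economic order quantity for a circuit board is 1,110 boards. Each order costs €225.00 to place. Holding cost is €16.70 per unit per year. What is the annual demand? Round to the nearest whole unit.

D ≈ 45,725 boards per year

Squaring Q* = √(2DS/H) gives Q*² = 2DS/H.
From Q* = √(2DS/H): D = Q*²H / (2S) = 1,110² × 16.7 / (2 × 225) = 45724.600.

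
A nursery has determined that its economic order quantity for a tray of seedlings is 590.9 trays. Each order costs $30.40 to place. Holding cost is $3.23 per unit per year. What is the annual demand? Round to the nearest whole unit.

D ≈ 18,549 trays per year

Invert the EOQ relation Q*² = 2DS/H.
From Q* = √(2DS/H): D = Q*²H / (2S) = 590.9² × 3.23 / (2 × 30.4) = 18549.274.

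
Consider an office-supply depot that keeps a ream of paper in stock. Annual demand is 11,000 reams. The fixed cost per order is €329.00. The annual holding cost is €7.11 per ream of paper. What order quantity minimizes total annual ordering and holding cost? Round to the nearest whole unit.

EOQ = √(2DS / H) = √(2 × 11,000 × 329 / 7.11).
= √(7,238,000 / 7.11) = √1,018,002.8129 ≈ 1008.961.

Q* ≈ 1,009 reams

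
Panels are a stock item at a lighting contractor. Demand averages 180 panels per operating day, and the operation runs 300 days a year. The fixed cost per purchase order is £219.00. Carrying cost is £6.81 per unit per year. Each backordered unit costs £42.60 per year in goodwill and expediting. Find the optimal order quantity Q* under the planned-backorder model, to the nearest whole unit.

Q* ≈ 2,007 panels

Annual demand D = 180 × 300 = 54,000.
With planned backorders, Q* = √(2DS/H) · √((H+B)/B).
√(2DS/H) = √(2 × 54,000 × 219 / 6.81) = 1863.633.
√((H+B)/B) = √((6.81+42.6)/42.6) = 1.0770.
Q* ≈ 2007.072.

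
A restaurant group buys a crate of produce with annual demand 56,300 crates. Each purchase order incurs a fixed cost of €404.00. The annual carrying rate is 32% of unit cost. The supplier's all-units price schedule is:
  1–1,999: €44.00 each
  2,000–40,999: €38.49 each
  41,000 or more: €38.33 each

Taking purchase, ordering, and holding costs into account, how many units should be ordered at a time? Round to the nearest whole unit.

Q* ≈ 2,000 crates

Holding cost per unit per year at price C is H = 0.32·C.
Evaluate total cost at each tier's feasible EOQ or, if the EOQ is below the tier, at the tier's minimum quantity.
EOQ at €44.00 = 1797.5 (feasible in tier 1): TC = 56,300×€44.00 + (56,300/1797.5)×404 + (1797.5/2)×0.32×€44.00 = €2,502,508.20.
EOQ at €38.49 = 1921.8 < 2000, so use break Q=2000: TC = 56,300×€38.49 + (56,300/2000.0)×404 + (2000.0/2)×0.32×€38.49 = €2,190,676.40.
EOQ at €38.33 = 1925.8 < 41000, so use break Q=41000: TC = 56,300×€38.33 + (56,300/41000.0)×404 + (41000.0/2)×0.32×€38.33 = €2,409,978.56.
Lowest total cost is €2,190,676.40 at Q = 2000.0.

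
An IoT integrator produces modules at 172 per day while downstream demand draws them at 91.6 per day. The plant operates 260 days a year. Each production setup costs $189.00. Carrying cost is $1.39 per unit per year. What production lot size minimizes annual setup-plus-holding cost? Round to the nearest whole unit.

Q* ≈ 3,722 modules

Annual demand D = 91.6 × 260 = 23,816.
Production build-up factor (1 − d/p) = 1 − 91.6/172 = 0.4674.
Q* = √(2DS / (H(1 − d/p))) = √(2 × 23,816 × 189 / (1.39 × 0.4674)).
= √(9,002,448 / 0.6497) ≈ 3722.281.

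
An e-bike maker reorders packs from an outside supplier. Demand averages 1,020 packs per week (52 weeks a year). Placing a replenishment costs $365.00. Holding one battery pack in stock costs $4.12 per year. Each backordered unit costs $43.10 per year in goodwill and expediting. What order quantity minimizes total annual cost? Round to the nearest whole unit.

Annual demand D = 1,020 × 52 = 53,040.
With planned backorders, Q* = √(2DS/H) · √((H+B)/B).
√(2DS/H) = √(2 × 53,040 × 365 / 4.12) = 3065.594.
√((H+B)/B) = √((4.12+43.1)/43.1) = 1.0467.
Q* ≈ 3208.773.

Q* ≈ 3,209 packs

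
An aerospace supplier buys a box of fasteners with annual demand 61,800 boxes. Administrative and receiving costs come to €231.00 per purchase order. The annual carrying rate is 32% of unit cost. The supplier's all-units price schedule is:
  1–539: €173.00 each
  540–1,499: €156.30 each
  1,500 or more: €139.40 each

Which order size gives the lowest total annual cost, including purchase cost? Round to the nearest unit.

Holding cost per unit per year at price C is H = 0.32·C.
For each price level, check whether its EOQ is feasible; otherwise the best quantity at that price is the breakpoint.
Tier 1 (€173.00): EOQ = 718.2 exceeds tier's upper bound 539, so this tier is dominated.
EOQ at €156.30 = 755.5 (feasible in tier 2): TC = 61,800×€156.30 + (61,800/755.5)×231 + (755.5/2)×0.32×€156.30 = €9,697,129.37.
EOQ at €139.40 = 800.0 < 1500, so use break Q=1500: TC = 61,800×€139.40 + (61,800/1500.0)×231 + (1500.0/2)×0.32×€139.40 = €8,657,893.20.
Lowest total cost is €8,657,893.20 at Q = 1500.0.

Q* ≈ 1,500 boxes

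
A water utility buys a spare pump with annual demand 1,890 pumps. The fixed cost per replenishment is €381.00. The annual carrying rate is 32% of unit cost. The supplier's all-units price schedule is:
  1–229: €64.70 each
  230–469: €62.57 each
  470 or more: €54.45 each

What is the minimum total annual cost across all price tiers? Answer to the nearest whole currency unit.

Holding cost per unit per year at price C is H = 0.32·C.
Evaluate total cost at each tier's feasible EOQ or, if the EOQ is below the tier, at the tier's minimum quantity.
Tier 1 (€64.70): EOQ = 263.7 exceeds tier's upper bound 229, so this tier is dominated.
EOQ at €62.57 = 268.2 (feasible in tier 2): TC = 1,890×€62.57 + (1,890/268.2)×381 + (268.2/2)×0.32×€62.57 = €123,627.20.
EOQ at €54.45 = 287.5 < 470, so use break Q=470: TC = 1,890×€54.45 + (1,890/470.0)×381 + (470.0/2)×0.32×€54.45 = €108,537.25.
Lowest total cost among the candidates is at Q = 470.0.

TC* ≈ €108,537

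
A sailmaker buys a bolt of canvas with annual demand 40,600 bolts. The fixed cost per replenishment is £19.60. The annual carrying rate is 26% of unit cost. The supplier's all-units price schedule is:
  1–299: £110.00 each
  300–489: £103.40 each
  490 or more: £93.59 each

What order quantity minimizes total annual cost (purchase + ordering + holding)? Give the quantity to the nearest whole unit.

Holding cost per unit per year at price C is H = 0.26·C.
Candidates are each tier's EOQ (if it falls in that tier) and each price-break quantity.
EOQ at £110.00 = 235.9 (feasible in tier 1): TC = 40,600×£110.00 + (40,600/235.9)×19.6 + (235.9/2)×0.26×£110.00 = £4,472,746.66.
EOQ at £103.40 = 243.3 < 300, so use break Q=300: TC = 40,600×£103.40 + (40,600/300.0)×19.6 + (300.0/2)×0.26×£103.40 = £4,204,725.13.
EOQ at £93.59 = 255.7 < 490, so use break Q=490: TC = 40,600×£93.59 + (40,600/490.0)×19.6 + (490.0/2)×0.26×£93.59 = £3,807,339.68.
Lowest total cost is £3,807,339.68 at Q = 490.0.

Q* ≈ 490 bolts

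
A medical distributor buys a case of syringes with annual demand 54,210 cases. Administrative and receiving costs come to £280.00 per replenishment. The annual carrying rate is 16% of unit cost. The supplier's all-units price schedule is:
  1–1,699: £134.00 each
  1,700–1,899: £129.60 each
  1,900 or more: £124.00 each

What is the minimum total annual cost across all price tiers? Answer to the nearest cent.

Holding cost per unit per year at price C is H = 0.16·C.
Candidates are each tier's EOQ (if it falls in that tier) and each price-break quantity.
EOQ at £134.00 = 1189.9 (feasible in tier 1): TC = 54,210×£134.00 + (54,210/1189.9)×280 + (1189.9/2)×0.16×£134.00 = £7,289,652.09.
EOQ at £129.60 = 1210.0 < 1700, so use break Q=1700: TC = 54,210×£129.60 + (54,210/1700.0)×280 + (1700.0/2)×0.16×£129.60 = £7,052,170.31.
EOQ at £124.00 = 1237.0 < 1900, so use break Q=1900: TC = 54,210×£124.00 + (54,210/1900.0)×280 + (1900.0/2)×0.16×£124.00 = £6,748,876.84.
Lowest total cost among the candidates is at Q = 1900.0.

TC* ≈ £6,748,876.84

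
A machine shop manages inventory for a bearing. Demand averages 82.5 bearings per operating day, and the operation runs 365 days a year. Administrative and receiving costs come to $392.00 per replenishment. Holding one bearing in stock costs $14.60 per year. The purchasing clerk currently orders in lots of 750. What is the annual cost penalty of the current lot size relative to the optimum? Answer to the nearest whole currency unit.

Annual demand D = 82.5 × 365 = 30,112.5.
EOQ = √(2DS/H) = √(2 × 30,112.5 × 392 / 14.6) ≈ 1271.61.
Cost at Q* = (D/Q*)S + (Q*/2)H = √(2DSH) ≈ $18,565.55.
Cost at Q = 750: (30,112.5/750)×392 + (750/2)×14.6 = $15,738.80 + $5,475.00 = $21,213.80.
Excess = $21,213.80 − $18,565.55 = $2,648.25.

Extra cost ≈ $2,648 per year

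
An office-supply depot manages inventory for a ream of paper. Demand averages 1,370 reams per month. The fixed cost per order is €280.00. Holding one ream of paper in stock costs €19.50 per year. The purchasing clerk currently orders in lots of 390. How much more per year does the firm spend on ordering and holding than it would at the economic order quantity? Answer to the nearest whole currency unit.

Annual demand D = 1,370 × 12 = 16,440.
EOQ = √(2DS/H) = √(2 × 16,440 × 280 / 19.5) ≈ 687.11.
Cost at Q* = (D/Q*)S + (Q*/2)H = √(2DSH) ≈ €13,398.69.
Cost at Q = 390: (16,440/390)×280 + (390/2)×19.5 = €11,803.08 + €3,802.50 = €15,605.58.
Excess = €15,605.58 − €13,398.69 = €2,206.89.

Extra cost ≈ €2,207 per year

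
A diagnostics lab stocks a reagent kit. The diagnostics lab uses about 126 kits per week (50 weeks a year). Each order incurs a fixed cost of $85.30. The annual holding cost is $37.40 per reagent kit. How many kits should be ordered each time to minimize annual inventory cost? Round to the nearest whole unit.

Annual demand D = 126 × 50 = 6,300.
EOQ = √(2DS / H) = √(2 × 6,300 × 85.3 / 37.4).
= √(1,074,780 / 37.4) = √28,737.4332 ≈ 169.521.

Q* ≈ 170 kits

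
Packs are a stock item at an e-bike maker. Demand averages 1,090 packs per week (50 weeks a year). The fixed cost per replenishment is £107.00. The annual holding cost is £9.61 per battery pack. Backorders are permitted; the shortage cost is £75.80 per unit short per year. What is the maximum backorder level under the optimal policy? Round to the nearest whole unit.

S* ≈ 132 packs

Annual demand D = 1,090 × 50 = 54,500.
With planned backorders, Q* = √(2DS/H) · √((H+B)/B).
√(2DS/H) = √(2 × 54,500 × 107 / 9.61) = 1101.650.
√((H+B)/B) = √((9.61+75.8)/75.8) = 1.0615.
Q* ≈ 1169.400.
S* = Q* · H/(H+B) = 1169.400 × 9.61/85.41 ≈ 131.576.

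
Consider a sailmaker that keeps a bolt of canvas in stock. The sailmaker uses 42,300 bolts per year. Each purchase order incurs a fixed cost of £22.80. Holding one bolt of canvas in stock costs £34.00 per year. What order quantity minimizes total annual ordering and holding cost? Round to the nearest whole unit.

Q* ≈ 238 bolts

EOQ = √(2DS / H) = √(2 × 42,300 × 22.8 / 34).
= √(1,928,880 / 34) = √56,731.7647 ≈ 238.184.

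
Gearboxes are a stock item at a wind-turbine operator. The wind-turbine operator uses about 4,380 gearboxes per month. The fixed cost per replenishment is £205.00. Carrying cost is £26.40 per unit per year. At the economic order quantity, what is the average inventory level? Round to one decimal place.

Annual demand D = 4,380 × 12 = 52,560.
EOQ = √(2DS/H) = √(2 × 52,560 × 205 / 26.4) ≈ 903.48.
Average inventory = Q*/2 ≈ 903.48 / 2 = 451.739.

Average inventory ≈ 451.7 gearboxes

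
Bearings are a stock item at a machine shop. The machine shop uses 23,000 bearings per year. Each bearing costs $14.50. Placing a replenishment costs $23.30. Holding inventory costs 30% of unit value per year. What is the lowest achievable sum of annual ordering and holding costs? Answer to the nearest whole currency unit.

Holding cost H = 0.30 × $14.50 = $4.3500 per unit per year.
The optimal lot size = √(2DS/H) = √(2 × 23,000 × 23.3 / 4.35) ≈ 496.38.
At the optimum the two cost components are equal, so total cost = 2·(Q*/2)H = Q*·H.
Minimum total = √(2DSH) = √(2 × 23,000 × 23.3 × 4.35) ≈ 2159.243.

TC* ≈ $2,159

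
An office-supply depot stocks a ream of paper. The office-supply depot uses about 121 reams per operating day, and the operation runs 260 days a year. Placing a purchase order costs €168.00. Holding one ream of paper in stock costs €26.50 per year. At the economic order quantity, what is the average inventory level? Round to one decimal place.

Annual demand D = 121 × 260 = 31,460.
The optimal lot size = √(2DS/H) = √(2 × 31,460 × 168 / 26.5) ≈ 631.58.
Average inventory = Q*/2 ≈ 631.58 / 2 = 315.788.

Average inventory ≈ 315.8 reams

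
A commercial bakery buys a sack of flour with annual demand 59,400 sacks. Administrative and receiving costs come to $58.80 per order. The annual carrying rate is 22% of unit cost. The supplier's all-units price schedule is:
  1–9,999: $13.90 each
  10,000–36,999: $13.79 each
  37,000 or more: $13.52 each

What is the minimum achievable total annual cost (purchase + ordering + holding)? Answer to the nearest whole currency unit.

TC* ≈ $830,282

Holding cost per unit per year at price C is H = 0.22·C.
For each price level, check whether its EOQ is feasible; otherwise the best quantity at that price is the breakpoint.
EOQ at $13.90 = 1511.4 (feasible in tier 1): TC = 59,400×$13.90 + (59,400/1511.4)×58.8 + (1511.4/2)×0.22×$13.90 = $830,281.85.
EOQ at $13.79 = 1517.4 < 10000, so use break Q=10000: TC = 59,400×$13.79 + (59,400/10000.0)×58.8 + (10000.0/2)×0.22×$13.79 = $834,644.27.
EOQ at $13.52 = 1532.5 < 37000, so use break Q=37000: TC = 59,400×$13.52 + (59,400/37000.0)×58.8 + (37000.0/2)×0.22×$13.52 = $858,208.80.
Lowest total cost among the candidates is at Q = 1511.4.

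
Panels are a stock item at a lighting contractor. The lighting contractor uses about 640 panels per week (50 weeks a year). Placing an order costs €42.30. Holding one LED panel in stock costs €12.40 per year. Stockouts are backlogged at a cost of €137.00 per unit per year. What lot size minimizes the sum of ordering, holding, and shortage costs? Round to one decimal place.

Q* ≈ 487.9 panels

Annual demand D = 640 × 50 = 32,000.
With planned backorders, Q* = √(2DS/H) · √((H+B)/B).
√(2DS/H) = √(2 × 32,000 × 42.3 / 12.4) = 467.250.
√((H+B)/B) = √((12.4+137)/137) = 1.0443.
Q* ≈ 487.938.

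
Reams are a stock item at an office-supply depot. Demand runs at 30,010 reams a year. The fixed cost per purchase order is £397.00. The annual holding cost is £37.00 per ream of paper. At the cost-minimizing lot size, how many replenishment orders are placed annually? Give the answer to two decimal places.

N ≈ 37.40 orders per year

EOQ = √(2DS/H) = √(2 × 30,010 × 397 / 37) ≈ 802.50.
Orders per year = D / Q* = 30,010 / 802.50 ≈ 37.396.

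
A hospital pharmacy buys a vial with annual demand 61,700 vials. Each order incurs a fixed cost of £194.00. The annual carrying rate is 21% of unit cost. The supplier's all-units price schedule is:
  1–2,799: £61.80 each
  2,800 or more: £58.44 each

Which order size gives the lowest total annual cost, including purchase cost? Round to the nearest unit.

Q* ≈ 2,800 vials

Holding cost per unit per year at price C is H = 0.21·C.
For each price level, check whether its EOQ is feasible; otherwise the best quantity at that price is the breakpoint.
EOQ at £61.80 = 1358.2 (feasible in tier 1): TC = 61,700×£61.80 + (61,700/1358.2)×194 + (1358.2/2)×0.21×£61.80 = £3,830,686.35.
EOQ at £58.44 = 1396.7 < 2800, so use break Q=2800: TC = 61,700×£58.44 + (61,700/2800.0)×194 + (2800.0/2)×0.21×£58.44 = £3,627,204.29.
Lowest total cost is £3,627,204.29 at Q = 2800.0.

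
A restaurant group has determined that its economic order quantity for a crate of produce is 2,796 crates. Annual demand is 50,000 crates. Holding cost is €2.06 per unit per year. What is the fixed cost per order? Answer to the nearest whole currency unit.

Squaring Q* = √(2DS/H) gives Q*² = 2DS/H.
From Q* = √(2DS/H): S = Q*²H / (2D) = 2,796² × 2.06 / (2 × 50,000) = 161.0429.

S ≈ €161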